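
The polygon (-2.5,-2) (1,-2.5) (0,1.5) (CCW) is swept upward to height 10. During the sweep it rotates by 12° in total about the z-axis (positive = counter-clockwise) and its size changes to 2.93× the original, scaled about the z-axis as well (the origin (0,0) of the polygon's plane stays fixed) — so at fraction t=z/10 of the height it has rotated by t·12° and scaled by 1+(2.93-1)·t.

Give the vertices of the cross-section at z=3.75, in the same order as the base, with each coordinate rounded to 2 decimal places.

t = z/height = 3.75/10 = 0.375
s = 1 + (scale-1)·z/height = 1 + (2.93-1)·3.75/10 = 1.723750
θ = twist·z/height = 12°·3.75/10 = 4.5000° = 0.078540 rad
cos θ = 0.996917, sin θ = 0.078459 (intermediates below are computed at full precision and shown rounded to 5 d.p.)
v1: (-2.5,-2) → rotate → (-2.33538,-2.18998) → ×s → (-4.02560,-3.77498) → (-4.03,-3.77)
v2: (1,-2.5) → rotate → (1.19307,-2.41383) → ×s → (2.05655,-4.16085) → (2.06,-4.16)
v3: (0,1.5) → rotate → (-0.11769,1.49538) → ×s → (-0.20287,2.57765) → (-0.20,2.58)

Cross-section at z=3.75: (-4.03,-3.77) (2.06,-4.16) (-0.20,2.58)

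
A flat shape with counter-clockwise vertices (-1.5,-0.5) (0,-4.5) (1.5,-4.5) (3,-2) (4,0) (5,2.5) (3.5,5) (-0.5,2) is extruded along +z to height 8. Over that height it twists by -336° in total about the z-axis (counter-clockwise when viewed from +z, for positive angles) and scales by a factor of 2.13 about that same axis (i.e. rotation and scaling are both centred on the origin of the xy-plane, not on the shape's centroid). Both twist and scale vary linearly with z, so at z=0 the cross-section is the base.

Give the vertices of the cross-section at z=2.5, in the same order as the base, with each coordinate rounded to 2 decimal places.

t = z/height = 2.5/8 = 0.3125
s = 1 + (scale-1)·z/height = 1 + (2.13-1)·2.5/8 = 1.353125
θ = twist·z/height = -336°·2.5/8 = -105.0000° = -1.832596 rad
cos θ = -0.258819, sin θ = -0.965926 (intermediates below are computed at full precision and shown rounded to 5 d.p.)
v1: (-1.5,-0.5) → rotate → (-0.09473,1.57830) → ×s → (-0.12819,2.13563) → (-0.13,2.14)
v2: (0,-4.5) → rotate → (-4.34667,1.16469) → ×s → (-5.88158,1.57597) → (-5.88,1.58)
v3: (1.5,-4.5) → rotate → (-4.73489,-0.28420) → ×s → (-6.40690,-0.38456) → (-6.41,-0.38)
v4: (3,-2) → rotate → (-2.70831,-2.38014) → ×s → (-3.66468,-3.22063) → (-3.66,-3.22)
v5: (4,0) → rotate → (-1.03528,-3.86370) → ×s → (-1.40086,-5.22807) → (-1.40,-5.23)
v6: (5,2.5) → rotate → (1.12072,-5.47668) → ×s → (1.51647,-7.41063) → (1.52,-7.41)
v7: (3.5,5) → rotate → (3.92376,-4.67484) → ×s → (5.30934,-6.32564) → (5.31,-6.33)
v8: (-0.5,2) → rotate → (2.06126,-0.03468) → ×s → (2.78914,-0.04692) → (2.79,-0.05)

Cross-section at z=2.5: (-0.13,2.14) (-5.88,1.58) (-6.41,-0.38) (-3.66,-3.22) (-1.40,-5.23) (1.52,-7.41) (5.31,-6.33) (2.79,-0.05)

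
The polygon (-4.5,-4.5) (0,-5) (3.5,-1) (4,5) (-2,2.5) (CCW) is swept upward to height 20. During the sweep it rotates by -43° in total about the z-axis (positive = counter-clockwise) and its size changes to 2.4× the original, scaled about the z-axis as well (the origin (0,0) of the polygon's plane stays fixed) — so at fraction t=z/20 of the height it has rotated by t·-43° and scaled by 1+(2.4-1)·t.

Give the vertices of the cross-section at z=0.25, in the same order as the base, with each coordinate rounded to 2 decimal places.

Cross-section at z=0.25: (-4.62,-4.54) (-0.05,-5.09) (3.55,-1.05) (4.12,5.05) (-2.01,2.56)

t = z/height = 0.25/20 = 0.0125
s = 1 + (scale-1)·z/height = 1 + (2.4-1)·0.25/20 = 1.017500
θ = twist·z/height = -43°·0.25/20 = -0.5375° = -0.009381 rad
cos θ = 0.999956, sin θ = -0.009381 (intermediates below are computed at full precision and shown rounded to 5 d.p.)
v1: (-4.5,-4.5) → rotate → (-4.54202,-4.45759) → ×s → (-4.62150,-4.53560) → (-4.62,-4.54)
v2: (0,-5) → rotate → (-0.04691,-4.99978) → ×s → (-0.04773,-5.08728) → (-0.05,-5.09)
v3: (3.5,-1) → rotate → (3.49046,-1.03279) → ×s → (3.55155,-1.05086) → (3.55,-1.05)
v4: (4,5) → rotate → (4.04673,4.96226) → ×s → (4.11755,5.04910) → (4.12,5.05)
v5: (-2,2.5) → rotate → (-1.97646,2.51865) → ×s → (-2.01105,2.56273) → (-2.01,2.56)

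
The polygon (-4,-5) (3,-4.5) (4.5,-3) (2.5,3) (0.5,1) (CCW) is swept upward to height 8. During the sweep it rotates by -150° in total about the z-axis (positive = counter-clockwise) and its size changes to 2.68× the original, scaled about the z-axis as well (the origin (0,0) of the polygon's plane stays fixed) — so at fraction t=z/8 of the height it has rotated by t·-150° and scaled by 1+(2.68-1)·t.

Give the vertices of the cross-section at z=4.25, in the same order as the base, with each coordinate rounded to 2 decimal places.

Cross-section at z=4.25: (-10.66,5.75) (-7.36,-7.11) (-4.06,-9.40) (6.43,-3.64) (2.03,-0.59)

t = z/height = 4.25/8 = 0.53125
s = 1 + (scale-1)·z/height = 1 + (2.68-1)·4.25/8 = 1.892500
θ = twist·z/height = -150°·4.25/8 = -79.6875° = -1.390809 rad
cos θ = 0.179017, sin θ = -0.983846 (intermediates below are computed at full precision and shown rounded to 5 d.p.)
v1: (-4,-5) → rotate → (-5.63530,3.04030) → ×s → (-10.66480,5.75377) → (-10.66,5.75)
v2: (3,-4.5) → rotate → (-3.89026,-3.75711) → ×s → (-7.36231,-7.11034) → (-7.36,-7.11)
v3: (4.5,-3) → rotate → (-2.14596,-4.96436) → ×s → (-4.06123,-9.39505) → (-4.06,-9.40)
v4: (2.5,3) → rotate → (3.39908,-1.92256) → ×s → (6.43276,-3.63845) → (6.43,-3.64)
v5: (0.5,1) → rotate → (1.07335,-0.31291) → ×s → (2.03132,-0.59217) → (2.03,-0.59)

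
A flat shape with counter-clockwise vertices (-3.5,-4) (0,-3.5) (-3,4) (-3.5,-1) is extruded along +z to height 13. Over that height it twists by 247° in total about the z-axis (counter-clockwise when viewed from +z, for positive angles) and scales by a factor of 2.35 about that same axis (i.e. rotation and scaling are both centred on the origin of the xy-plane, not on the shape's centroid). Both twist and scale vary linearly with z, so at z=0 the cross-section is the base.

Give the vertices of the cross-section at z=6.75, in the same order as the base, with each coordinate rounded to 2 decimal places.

Cross-section at z=6.75: (9.03,-0.46) (4.68,3.69) (-2.18,-8.22) (5.02,-3.62)

t = z/height = 6.75/13 = 0.519231
s = 1 + (scale-1)·z/height = 1 + (2.35-1)·6.75/13 = 1.700962
θ = twist·z/height = 247°·6.75/13 = 128.2500° = 2.238385 rad
cos θ = -0.619094, sin θ = 0.785317 (intermediates below are computed at full precision and shown rounded to 5 d.p.)
v1: (-3.5,-4) → rotate → (5.30810,-0.27223) → ×s → (9.02887,-0.46306) → (9.03,-0.46)
v2: (0,-3.5) → rotate → (2.74861,2.16683) → ×s → (4.67528,3.68569) → (4.68,3.69)
v3: (-3,4) → rotate → (-1.28399,-4.83233) → ×s → (-2.18401,-8.21960) → (-2.18,-8.22)
v4: (-3.5,-1) → rotate → (2.95215,-2.12952) → ×s → (5.02149,-3.62222) → (5.02,-3.62)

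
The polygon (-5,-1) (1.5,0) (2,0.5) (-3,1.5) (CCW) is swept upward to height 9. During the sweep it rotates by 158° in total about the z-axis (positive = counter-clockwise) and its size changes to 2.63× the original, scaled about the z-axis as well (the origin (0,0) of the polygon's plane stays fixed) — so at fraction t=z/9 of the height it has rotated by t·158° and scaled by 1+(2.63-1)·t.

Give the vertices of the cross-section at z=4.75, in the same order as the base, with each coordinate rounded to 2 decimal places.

Cross-section at z=4.75: (0.78,-9.45) (0.32,2.77) (-0.50,3.80) (-3.41,-5.22)

t = z/height = 4.75/9 = 0.527778
s = 1 + (scale-1)·z/height = 1 + (2.63-1)·4.75/9 = 1.860278
θ = twist·z/height = 158°·4.75/9 = 83.3889° = 1.455411 rad
cos θ = 0.115130, sin θ = 0.993350 (intermediates below are computed at full precision and shown rounded to 5 d.p.)
v1: (-5,-1) → rotate → (0.41770,-5.08188) → ×s → (0.77704,-9.45371) → (0.78,-9.45)
v2: (1.5,0) → rotate → (0.17269,1.49003) → ×s → (0.32126,2.77186) → (0.32,2.77)
v3: (2,0.5) → rotate → (-0.26642,2.04427) → ×s → (-0.49561,3.80290) → (-0.50,3.80)
v4: (-3,1.5) → rotate → (-1.83542,-2.80736) → ×s → (-3.41438,-5.22246) → (-3.41,-5.22)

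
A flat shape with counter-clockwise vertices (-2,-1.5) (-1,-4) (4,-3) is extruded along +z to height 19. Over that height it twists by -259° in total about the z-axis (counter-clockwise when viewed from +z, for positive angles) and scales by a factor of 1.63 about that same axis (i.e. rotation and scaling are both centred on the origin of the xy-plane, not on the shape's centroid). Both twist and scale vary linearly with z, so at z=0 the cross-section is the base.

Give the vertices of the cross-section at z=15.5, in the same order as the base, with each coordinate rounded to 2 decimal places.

t = z/height = 15.5/19 = 0.815789
s = 1 + (scale-1)·z/height = 1 + (1.63-1)·15.5/19 = 1.513947
θ = twist·z/height = -259°·15.5/19 = -211.2895° = -3.687697 rad
cos θ = -0.854554, sin θ = 0.519362 (intermediates below are computed at full precision and shown rounded to 5 d.p.)
v1: (-2,-1.5) → rotate → (2.48815,0.24311) → ×s → (3.76693,0.36805) → (3.77,0.37)
v2: (-1,-4) → rotate → (2.93200,2.89885) → ×s → (4.43890,4.38871) → (4.44,4.39)
v3: (4,-3) → rotate → (-1.86013,4.64111) → ×s → (-2.81614,7.02640) → (-2.82,7.03)

Cross-section at z=15.5: (3.77,0.37) (4.44,4.39) (-2.82,7.03)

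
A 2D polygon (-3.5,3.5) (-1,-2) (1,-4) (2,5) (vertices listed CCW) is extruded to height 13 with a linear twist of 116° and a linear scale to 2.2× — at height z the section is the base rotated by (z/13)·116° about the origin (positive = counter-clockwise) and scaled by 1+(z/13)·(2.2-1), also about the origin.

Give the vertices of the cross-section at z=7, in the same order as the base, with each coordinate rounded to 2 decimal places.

t = z/height = 7/13 = 0.538462
s = 1 + (scale-1)·z/height = 1 + (2.2-1)·7/13 = 1.646154
θ = twist·z/height = 116°·7/13 = 62.4615° = 1.090160 rad
cos θ = 0.462344, sin θ = 0.886701 (intermediates below are computed at full precision and shown rounded to 5 d.p.)
v1: (-3.5,3.5) → rotate → (-4.72166,-1.48525) → ×s → (-7.77257,-2.44495) → (-7.77,-2.44)
v2: (-1,-2) → rotate → (1.31106,-1.81139) → ×s → (2.15820,-2.98182) → (2.16,-2.98)
v3: (1,-4) → rotate → (4.00915,-0.96268) → ×s → (6.59967,-1.58471) → (6.60,-1.58)
v4: (2,5) → rotate → (-3.50882,4.08512) → ×s → (-5.77605,6.72474) → (-5.78,6.72)

Cross-section at z=7: (-7.77,-2.44) (2.16,-2.98) (6.60,-1.58) (-5.78,6.72)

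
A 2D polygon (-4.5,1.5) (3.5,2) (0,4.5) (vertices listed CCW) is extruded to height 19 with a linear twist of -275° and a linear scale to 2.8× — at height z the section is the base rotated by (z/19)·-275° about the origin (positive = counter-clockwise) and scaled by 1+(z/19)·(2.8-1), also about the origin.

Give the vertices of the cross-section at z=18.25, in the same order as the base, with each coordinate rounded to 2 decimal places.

t = z/height = 18.25/19 = 0.960526
s = 1 + (scale-1)·z/height = 1 + (2.8-1)·18.25/19 = 2.728947
θ = twist·z/height = -275°·18.25/19 = -264.1447° = -4.610195 rad
cos θ = -0.102016, sin θ = 0.994783 (intermediates below are computed at full precision and shown rounded to 5 d.p.)
v1: (-4.5,1.5) → rotate → (-1.03310,-4.62955) → ×s → (-2.81928,-12.63379) → (-2.82,-12.63)
v2: (3.5,2) → rotate → (-2.34662,3.27771) → ×s → (-6.40381,8.94469) → (-6.40,8.94)
v3: (0,4.5) → rotate → (-4.47652,-0.45907) → ×s → (-12.21619,-1.25278) → (-12.22,-1.25)

Cross-section at z=18.25: (-2.82,-12.63) (-6.40,8.94) (-12.22,-1.25)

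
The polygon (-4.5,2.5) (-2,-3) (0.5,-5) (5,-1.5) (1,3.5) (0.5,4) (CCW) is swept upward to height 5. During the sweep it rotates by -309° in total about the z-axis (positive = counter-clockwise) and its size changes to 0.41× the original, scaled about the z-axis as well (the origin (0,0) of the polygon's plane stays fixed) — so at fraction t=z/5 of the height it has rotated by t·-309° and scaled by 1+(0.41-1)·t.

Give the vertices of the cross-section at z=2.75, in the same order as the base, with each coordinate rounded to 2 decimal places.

Cross-section at z=2.75: (3.29,-1.13) (0.98,2.23) (-0.92,3.27) (-3.50,0.41) (-0.25,-2.45) (0.14,-2.72)

t = z/height = 2.75/5 = 0.55
s = 1 + (scale-1)·z/height = 1 + (0.41-1)·2.75/5 = 0.675500
θ = twist·z/height = -309°·2.75/5 = -169.9500° = -2.966187 rad
cos θ = -0.984656, sin θ = -0.174508 (intermediates below are computed at full precision and shown rounded to 5 d.p.)
v1: (-4.5,2.5) → rotate → (4.86722,-1.67636) → ×s → (3.28781,-1.13238) → (3.29,-1.13)
v2: (-2,-3) → rotate → (1.44579,3.30298) → ×s → (0.97663,2.23116) → (0.98,2.23)
v3: (0.5,-5) → rotate → (-1.36487,4.83603) → ×s → (-0.92197,3.26674) → (-0.92,3.27)
v4: (5,-1.5) → rotate → (-5.18504,0.60445) → ×s → (-3.50249,0.40830) → (-3.50,0.41)
v5: (1,3.5) → rotate → (-0.37388,-3.62080) → ×s → (-0.25256,-2.44585) → (-0.25,-2.45)
v6: (0.5,4) → rotate → (0.20570,-4.02588) → ×s → (0.13895,-2.71948) → (0.14,-2.72)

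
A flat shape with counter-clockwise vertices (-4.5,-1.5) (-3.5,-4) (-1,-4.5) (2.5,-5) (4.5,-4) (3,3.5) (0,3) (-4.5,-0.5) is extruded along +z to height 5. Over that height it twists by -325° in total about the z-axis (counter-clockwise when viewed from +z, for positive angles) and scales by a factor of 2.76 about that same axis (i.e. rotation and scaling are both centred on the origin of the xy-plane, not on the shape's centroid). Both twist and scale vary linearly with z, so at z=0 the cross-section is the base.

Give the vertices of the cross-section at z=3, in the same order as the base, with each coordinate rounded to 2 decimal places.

Cross-section at z=3: (9.73,0.58) (9.08,6.08) (4.38,8.40) (-2.30,11.26) (-6.81,10.34) (-7.82,-5.35) (-1.60,-5.96) (9.20,-1.40)

t = z/height = 3/5 = 0.6
s = 1 + (scale-1)·z/height = 1 + (2.76-1)·3/5 = 2.056000
θ = twist·z/height = -325°·3/5 = -195.0000° = -3.403392 rad
cos θ = -0.965926, sin θ = 0.258819 (intermediates below are computed at full precision and shown rounded to 5 d.p.)
v1: (-4.5,-1.5) → rotate → (4.73489,0.28420) → ×s → (9.73494,0.58432) → (9.73,0.58)
v2: (-3.5,-4) → rotate → (4.41602,2.95784) → ×s → (9.07933,6.08131) → (9.08,6.08)
v3: (-1,-4.5) → rotate → (2.13061,4.08785) → ×s → (4.38054,8.40461) → (4.38,8.40)
v4: (2.5,-5) → rotate → (-1.12072,5.47668) → ×s → (-2.30420,11.26005) → (-2.30,11.26)
v5: (4.5,-4) → rotate → (-3.31139,5.02839) → ×s → (-6.80822,10.33837) → (-6.81,10.34)
v6: (3,3.5) → rotate → (-3.80364,-2.60428) → ×s → (-7.82029,-5.35441) → (-7.82,-5.35)
v7: (0,3) → rotate → (-0.77646,-2.89778) → ×s → (-1.59640,-5.95783) → (-1.60,-5.96)
v8: (-4.5,-0.5) → rotate → (4.47608,-0.68172) → ×s → (9.20281,-1.40162) → (9.20,-1.40)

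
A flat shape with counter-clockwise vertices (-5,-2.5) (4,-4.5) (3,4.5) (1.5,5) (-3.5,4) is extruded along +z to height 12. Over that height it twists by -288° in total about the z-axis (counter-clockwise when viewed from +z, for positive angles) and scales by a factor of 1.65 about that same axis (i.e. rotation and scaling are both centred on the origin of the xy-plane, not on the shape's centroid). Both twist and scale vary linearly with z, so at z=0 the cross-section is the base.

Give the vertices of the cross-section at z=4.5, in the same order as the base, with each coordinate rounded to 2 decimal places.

t = z/height = 4.5/12 = 0.375
s = 1 + (scale-1)·z/height = 1 + (1.65-1)·4.5/12 = 1.243750
θ = twist·z/height = -288°·4.5/12 = -108.0000° = -1.884956 rad
cos θ = -0.309017, sin θ = -0.951057 (intermediates below are computed at full precision and shown rounded to 5 d.p.)
v1: (-5,-2.5) → rotate → (-0.83256,5.52783) → ×s → (-1.03549,6.87523) → (-1.04,6.88)
v2: (4,-4.5) → rotate → (-5.51582,-2.41365) → ×s → (-6.86030,-3.00198) → (-6.86,-3.00)
v3: (3,4.5) → rotate → (3.35270,-4.24375) → ×s → (4.16992,-5.27816) → (4.17,-5.28)
v4: (1.5,5) → rotate → (4.29176,-2.97167) → ×s → (5.33787,-3.69601) → (5.34,-3.70)
v5: (-3.5,4) → rotate → (4.88579,2.09263) → ×s → (6.07670,2.60271) → (6.08,2.60)

Cross-section at z=4.5: (-1.04,6.88) (-6.86,-3.00) (4.17,-5.28) (5.34,-3.70) (6.08,2.60)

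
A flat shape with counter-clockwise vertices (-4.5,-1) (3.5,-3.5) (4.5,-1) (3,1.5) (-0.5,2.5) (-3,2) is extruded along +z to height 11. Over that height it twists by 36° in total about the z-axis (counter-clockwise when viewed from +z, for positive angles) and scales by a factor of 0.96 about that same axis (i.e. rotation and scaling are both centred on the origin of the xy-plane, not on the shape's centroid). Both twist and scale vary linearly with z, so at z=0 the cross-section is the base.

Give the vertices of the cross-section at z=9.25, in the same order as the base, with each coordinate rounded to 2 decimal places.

Cross-section at z=9.25: (-3.27,-3.03) (4.63,-1.22) (4.24,1.36) (1.77,2.71) (-1.64,1.84) (-3.48,0.21)

t = z/height = 9.25/11 = 0.840909
s = 1 + (scale-1)·z/height = 1 + (0.96-1)·9.25/11 = 0.966364
θ = twist·z/height = 36°·9.25/11 = 30.2727° = 0.528359 rad
cos θ = 0.863636, sin θ = 0.504117 (intermediates below are computed at full precision and shown rounded to 5 d.p.)
v1: (-4.5,-1) → rotate → (-3.38224,-3.13216) → ×s → (-3.26848,-3.02681) → (-3.27,-3.03)
v2: (3.5,-3.5) → rotate → (4.78713,-1.25832) → ×s → (4.62611,-1.21599) → (4.63,-1.22)
v3: (4.5,-1) → rotate → (4.39048,1.40489) → ×s → (4.24280,1.35763) → (4.24,1.36)
v4: (3,1.5) → rotate → (1.83473,2.80780) → ×s → (1.77302,2.71336) → (1.77,2.71)
v5: (-0.5,2.5) → rotate → (-1.69211,1.90703) → ×s → (-1.63519,1.84289) → (-1.64,1.84)
v6: (-3,2) → rotate → (-3.59914,0.21492) → ×s → (-3.47808,0.20769) → (-3.48,0.21)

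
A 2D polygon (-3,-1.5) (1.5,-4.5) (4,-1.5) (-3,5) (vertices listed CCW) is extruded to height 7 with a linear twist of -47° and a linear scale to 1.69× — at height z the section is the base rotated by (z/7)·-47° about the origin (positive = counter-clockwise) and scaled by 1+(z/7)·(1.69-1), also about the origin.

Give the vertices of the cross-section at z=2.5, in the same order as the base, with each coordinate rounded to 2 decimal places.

Cross-section at z=2.5: (-4.12,-0.71) (0.17,-5.91) (4.23,-3.23) (-1.78,7.05)

t = z/height = 2.5/7 = 0.357143
s = 1 + (scale-1)·z/height = 1 + (1.69-1)·2.5/7 = 1.246429
θ = twist·z/height = -47°·2.5/7 = -16.7857° = -0.292966 rad
cos θ = 0.957392, sin θ = -0.288793 (intermediates below are computed at full precision and shown rounded to 5 d.p.)
v1: (-3,-1.5) → rotate → (-3.30536,-0.56971) → ×s → (-4.11990,-0.71010) → (-4.12,-0.71)
v2: (1.5,-4.5) → rotate → (0.13652,-4.74145) → ×s → (0.17016,-5.90988) → (0.17,-5.91)
v3: (4,-1.5) → rotate → (3.39638,-2.59126) → ×s → (4.23334,-3.22982) → (4.23,-3.23)
v4: (-3,5) → rotate → (-1.42821,5.65334) → ×s → (-1.78016,7.04648) → (-1.78,7.05)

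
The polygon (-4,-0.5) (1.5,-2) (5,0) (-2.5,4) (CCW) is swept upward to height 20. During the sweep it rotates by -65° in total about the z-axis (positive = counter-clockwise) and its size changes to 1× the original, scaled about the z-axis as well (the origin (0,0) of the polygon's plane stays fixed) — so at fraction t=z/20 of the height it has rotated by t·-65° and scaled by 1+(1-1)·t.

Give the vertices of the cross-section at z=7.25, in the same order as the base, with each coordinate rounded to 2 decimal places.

t = z/height = 7.25/20 = 0.3625
s = 1 + (scale-1)·z/height = 1 + (1-1)·7.25/20 = 1.000000
θ = twist·z/height = -65°·7.25/20 = -23.5625° = -0.411243 rad
cos θ = 0.916625, sin θ = -0.399749 (intermediates below are computed at full precision and shown rounded to 5 d.p.)
v1: (-4,-0.5) → rotate → (-3.86637,1.14068) → ×s → (-3.86637,1.14068) → (-3.87,1.14)
v2: (1.5,-2) → rotate → (0.57544,-2.43287) → ×s → (0.57544,-2.43287) → (0.58,-2.43)
v3: (5,0) → rotate → (4.58312,-1.99875) → ×s → (4.58312,-1.99875) → (4.58,-2.00)
v4: (-2.5,4) → rotate → (-0.69256,4.66587) → ×s → (-0.69256,4.66587) → (-0.69,4.67)

Cross-section at z=7.25: (-3.87,1.14) (0.58,-2.43) (4.58,-2.00) (-0.69,4.67)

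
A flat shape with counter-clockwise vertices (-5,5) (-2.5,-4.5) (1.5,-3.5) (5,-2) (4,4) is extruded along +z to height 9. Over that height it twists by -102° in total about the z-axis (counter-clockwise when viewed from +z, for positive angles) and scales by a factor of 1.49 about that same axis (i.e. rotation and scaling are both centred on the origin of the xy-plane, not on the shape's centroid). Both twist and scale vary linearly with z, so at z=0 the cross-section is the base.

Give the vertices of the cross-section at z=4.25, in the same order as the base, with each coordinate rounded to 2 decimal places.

t = z/height = 4.25/9 = 0.472222
s = 1 + (scale-1)·z/height = 1 + (1.49-1)·4.25/9 = 1.231389
θ = twist·z/height = -102°·4.25/9 = -48.1667° = -0.840667 rad
cos θ = 0.666966, sin θ = -0.745088 (intermediates below are computed at full precision and shown rounded to 5 d.p.)
v1: (-5,5) → rotate → (0.39061,7.06027) → ×s → (0.48099,8.69394) → (0.48,8.69)
v2: (-2.5,-4.5) → rotate → (-5.02031,-1.13863) → ×s → (-6.18196,-1.40209) → (-6.18,-1.40)
v3: (1.5,-3.5) → rotate → (-1.60736,-3.45201) → ×s → (-1.97928,-4.25077) → (-1.98,-4.25)
v4: (5,-2) → rotate → (1.84465,-5.05937) → ×s → (2.27149,-6.23006) → (2.27,-6.23)
v5: (4,4) → rotate → (5.64822,-0.31249) → ×s → (6.95515,-0.38479) → (6.96,-0.38)

Cross-section at z=4.25: (0.48,8.69) (-6.18,-1.40) (-1.98,-4.25) (2.27,-6.23) (6.96,-0.38)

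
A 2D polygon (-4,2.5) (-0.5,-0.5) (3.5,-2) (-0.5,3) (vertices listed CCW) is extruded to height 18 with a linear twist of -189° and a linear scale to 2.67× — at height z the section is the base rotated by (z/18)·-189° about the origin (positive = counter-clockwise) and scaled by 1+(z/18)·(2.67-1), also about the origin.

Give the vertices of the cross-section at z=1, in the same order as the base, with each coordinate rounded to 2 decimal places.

Cross-section at z=1: (-3.80,3.48) (-0.64,-0.44) (3.36,-2.85) (0.06,3.32)

t = z/height = 1/18 = 0.0555556
s = 1 + (scale-1)·z/height = 1 + (2.67-1)·1/18 = 1.092778
θ = twist·z/height = -189°·1/18 = -10.5000° = -0.183260 rad
cos θ = 0.983255, sin θ = -0.182236 (intermediates below are computed at full precision and shown rounded to 5 d.p.)
v1: (-4,2.5) → rotate → (-3.47743,3.18708) → ×s → (-3.80006,3.48277) → (-3.80,3.48)
v2: (-0.5,-0.5) → rotate → (-0.58275,-0.40051) → ×s → (-0.63681,-0.43767) → (-0.64,-0.44)
v3: (3.5,-2) → rotate → (3.07692,-2.60433) → ×s → (3.36239,-2.84596) → (3.36,-2.85)
v4: (-0.5,3) → rotate → (0.05508,3.04088) → ×s → (0.06019,3.32301) → (0.06,3.32)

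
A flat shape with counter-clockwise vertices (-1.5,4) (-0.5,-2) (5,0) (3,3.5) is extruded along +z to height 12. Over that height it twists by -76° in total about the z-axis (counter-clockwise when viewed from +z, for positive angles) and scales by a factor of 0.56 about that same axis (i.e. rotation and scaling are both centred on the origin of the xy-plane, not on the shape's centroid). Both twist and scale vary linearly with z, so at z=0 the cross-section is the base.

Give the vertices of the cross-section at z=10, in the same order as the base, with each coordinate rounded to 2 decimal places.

Cross-section at z=10: (1.84,1.99) (-1.27,-0.29) (1.42,-2.83) (2.83,-0.70)

t = z/height = 10/12 = 0.833333
s = 1 + (scale-1)·z/height = 1 + (0.56-1)·10/12 = 0.633333
θ = twist·z/height = -76°·10/12 = -63.3333° = -1.105375 rad
cos θ = 0.448799, sin θ = -0.893633 (intermediates below are computed at full precision and shown rounded to 5 d.p.)
v1: (-1.5,4) → rotate → (2.90133,3.13565) → ×s → (1.83751,1.98591) → (1.84,1.99)
v2: (-0.5,-2) → rotate → (-2.01166,-0.45078) → ×s → (-1.27405,-0.28550) → (-1.27,-0.29)
v3: (5,0) → rotate → (2.24400,-4.46816) → ×s → (1.42120,-2.82984) → (1.42,-2.83)
v4: (3,3.5) → rotate → (4.47411,-1.11010) → ×s → (2.83360,-0.70306) → (2.83,-0.70)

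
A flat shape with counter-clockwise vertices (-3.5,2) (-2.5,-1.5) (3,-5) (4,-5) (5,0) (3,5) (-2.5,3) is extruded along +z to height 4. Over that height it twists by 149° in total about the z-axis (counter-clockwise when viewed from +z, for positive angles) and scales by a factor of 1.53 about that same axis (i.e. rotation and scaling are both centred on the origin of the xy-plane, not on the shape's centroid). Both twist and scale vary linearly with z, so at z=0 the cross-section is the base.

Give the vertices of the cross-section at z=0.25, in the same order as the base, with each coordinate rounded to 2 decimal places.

Cross-section at z=0.25: (-3.90,1.45) (-2.30,-1.95) (3.89,-4.60) (4.91,-4.43) (5.10,0.84) (2.22,5.60) (-3.05,2.64)

t = z/height = 0.25/4 = 0.0625
s = 1 + (scale-1)·z/height = 1 + (1.53-1)·0.25/4 = 1.033125
θ = twist·z/height = 149°·0.25/4 = 9.3125° = 0.162534 rad
cos θ = 0.986820, sin θ = 0.161819 (intermediates below are computed at full precision and shown rounded to 5 d.p.)
v1: (-3.5,2) → rotate → (-3.77751,1.40727) → ×s → (-3.90264,1.45389) → (-3.90,1.45)
v2: (-2.5,-1.5) → rotate → (-2.22432,-1.88478) → ×s → (-2.29800,-1.94721) → (-2.30,-1.95)
v3: (3,-5) → rotate → (3.76956,-4.44864) → ×s → (3.89442,-4.59601) → (3.89,-4.60)
v4: (4,-5) → rotate → (4.75638,-4.28683) → ×s → (4.91393,-4.42883) → (4.91,-4.43)
v5: (5,0) → rotate → (4.93410,0.80910) → ×s → (5.09754,0.83590) → (5.10,0.84)
v6: (3,5) → rotate → (2.15137,5.41956) → ×s → (2.22263,5.59908) → (2.22,5.60)
v7: (-2.5,3) → rotate → (-2.95251,2.55591) → ×s → (-3.05031,2.64058) → (-3.05,2.64)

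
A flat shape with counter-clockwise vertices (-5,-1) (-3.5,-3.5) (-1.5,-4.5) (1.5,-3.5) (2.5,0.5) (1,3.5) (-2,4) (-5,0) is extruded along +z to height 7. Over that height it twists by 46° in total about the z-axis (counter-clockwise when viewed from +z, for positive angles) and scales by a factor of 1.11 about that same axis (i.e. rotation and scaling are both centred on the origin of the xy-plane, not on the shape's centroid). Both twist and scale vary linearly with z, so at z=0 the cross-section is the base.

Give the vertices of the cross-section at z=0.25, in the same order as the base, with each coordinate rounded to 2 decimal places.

Cross-section at z=0.25: (-4.99,-1.15) (-3.41,-3.61) (-1.38,-4.56) (1.61,-3.47) (2.49,0.57) (0.90,3.54) (-2.12,3.96) (-5.02,-0.14)

t = z/height = 0.25/7 = 0.0357143
s = 1 + (scale-1)·z/height = 1 + (1.11-1)·0.25/7 = 1.003929
θ = twist·z/height = 46°·0.25/7 = 1.6429° = 0.028673 rad
cos θ = 0.999589, sin θ = 0.028669 (intermediates below are computed at full precision and shown rounded to 5 d.p.)
v1: (-5,-1) → rotate → (-4.96928,-1.14294) → ×s → (-4.98880,-1.14743) → (-4.99,-1.15)
v2: (-3.5,-3.5) → rotate → (-3.39822,-3.59890) → ×s → (-3.41157,-3.61304) → (-3.41,-3.61)
v3: (-1.5,-4.5) → rotate → (-1.37037,-4.54115) → ×s → (-1.37576,-4.55899) → (-1.38,-4.56)
v4: (1.5,-3.5) → rotate → (1.59973,-3.45556) → ×s → (1.60601,-3.46913) → (1.61,-3.47)
v5: (2.5,0.5) → rotate → (2.48464,0.57147) → ×s → (2.49440,0.57371) → (2.49,0.57)
v6: (1,3.5) → rotate → (0.89925,3.52723) → ×s → (0.90278,3.54109) → (0.90,3.54)
v7: (-2,4) → rotate → (-2.11386,3.94102) → ×s → (-2.12216,3.95650) → (-2.12,3.96)
v8: (-5,0) → rotate → (-4.99794,-0.14335) → ×s → (-5.01758,-0.14391) → (-5.02,-0.14)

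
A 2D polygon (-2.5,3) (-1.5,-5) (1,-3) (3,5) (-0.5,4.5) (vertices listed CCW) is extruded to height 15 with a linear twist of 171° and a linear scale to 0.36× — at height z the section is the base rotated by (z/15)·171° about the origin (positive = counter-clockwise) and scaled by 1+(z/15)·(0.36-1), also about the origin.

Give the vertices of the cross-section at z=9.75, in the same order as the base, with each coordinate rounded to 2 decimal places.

Cross-section at z=9.75: (-1.11,-1.99) (3.04,0.24) (1.42,1.18) (-3.36,0.58) (-2.35,-1.22)

t = z/height = 9.75/15 = 0.65
s = 1 + (scale-1)·z/height = 1 + (0.36-1)·9.75/15 = 0.584000
θ = twist·z/height = 171°·9.75/15 = 111.1500° = 1.939933 rad
cos θ = -0.360811, sin θ = 0.932639 (intermediates below are computed at full precision and shown rounded to 5 d.p.)
v1: (-2.5,3) → rotate → (-1.89589,-3.41403) → ×s → (-1.10720,-1.99379) → (-1.11,-1.99)
v2: (-1.5,-5) → rotate → (5.20441,0.40510) → ×s → (3.03938,0.23658) → (3.04,0.24)
v3: (1,-3) → rotate → (2.43711,2.01507) → ×s → (1.42327,1.17680) → (1.42,1.18)
v4: (3,5) → rotate → (-5.74563,0.99386) → ×s → (-3.35545,0.58042) → (-3.36,0.58)
v5: (-0.5,4.5) → rotate → (-4.01647,-2.08997) → ×s → (-2.34562,-1.22054) → (-2.35,-1.22)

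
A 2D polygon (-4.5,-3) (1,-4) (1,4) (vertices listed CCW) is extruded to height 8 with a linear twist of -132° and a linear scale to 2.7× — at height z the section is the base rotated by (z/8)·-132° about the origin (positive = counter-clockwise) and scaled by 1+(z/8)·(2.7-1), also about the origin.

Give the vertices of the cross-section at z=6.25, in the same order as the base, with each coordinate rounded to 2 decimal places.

Cross-section at z=6.25: (-4.42,11.79) (-9.60,-0.15) (8.54,-4.38)

t = z/height = 6.25/8 = 0.78125
s = 1 + (scale-1)·z/height = 1 + (2.7-1)·6.25/8 = 2.328125
θ = twist·z/height = -132°·6.25/8 = -103.1250° = -1.799871 rad
cos θ = -0.227076, sin θ = -0.973877 (intermediates below are computed at full precision and shown rounded to 5 d.p.)
v1: (-4.5,-3) → rotate → (-1.89979,5.06368) → ×s → (-4.42294,11.78887) → (-4.42,11.79)
v2: (1,-4) → rotate → (-4.12258,-0.06557) → ×s → (-9.59789,-0.15266) → (-9.60,-0.15)
v3: (1,4) → rotate → (3.66843,-1.88218) → ×s → (8.54057,-4.38196) → (8.54,-4.38)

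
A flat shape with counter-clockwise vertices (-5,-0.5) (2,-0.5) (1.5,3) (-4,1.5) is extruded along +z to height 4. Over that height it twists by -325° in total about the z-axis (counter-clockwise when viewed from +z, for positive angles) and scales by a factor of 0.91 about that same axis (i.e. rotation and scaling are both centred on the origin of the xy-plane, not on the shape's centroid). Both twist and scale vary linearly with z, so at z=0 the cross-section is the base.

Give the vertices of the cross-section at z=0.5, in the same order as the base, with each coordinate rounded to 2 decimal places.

Cross-section at z=0.5: (-4.07,2.84) (1.18,-1.66) (3.06,1.29) (-2.04,3.70)

t = z/height = 0.5/4 = 0.125
s = 1 + (scale-1)·z/height = 1 + (0.91-1)·0.5/4 = 0.988750
θ = twist·z/height = -325°·0.5/4 = -40.6250° = -0.709040 rad
cos θ = 0.758987, sin θ = -0.651105 (intermediates below are computed at full precision and shown rounded to 5 d.p.)
v1: (-5,-0.5) → rotate → (-4.12049,2.87603) → ×s → (-4.07413,2.84368) → (-4.07,2.84)
v2: (2,-0.5) → rotate → (1.19242,-1.68170) → ×s → (1.17901,-1.66279) → (1.18,-1.66)
v3: (1.5,3) → rotate → (3.09180,1.30030) → ×s → (3.05701,1.28568) → (3.06,1.29)
v4: (-4,1.5) → rotate → (-2.05929,3.74290) → ×s → (-2.03612,3.70080) → (-2.04,3.70)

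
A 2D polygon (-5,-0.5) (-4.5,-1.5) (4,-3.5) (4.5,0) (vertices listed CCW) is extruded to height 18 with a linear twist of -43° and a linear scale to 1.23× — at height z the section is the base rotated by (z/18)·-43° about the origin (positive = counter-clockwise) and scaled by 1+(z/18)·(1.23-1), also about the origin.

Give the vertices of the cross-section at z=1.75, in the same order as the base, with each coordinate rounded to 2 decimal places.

t = z/height = 1.75/18 = 0.0972222
s = 1 + (scale-1)·z/height = 1 + (1.23-1)·1.75/18 = 1.022361
θ = twist·z/height = -43°·1.75/18 = -4.1806° = -0.072964 rad
cos θ = 0.997339, sin θ = -0.072900 (intermediates below are computed at full precision and shown rounded to 5 d.p.)
v1: (-5,-0.5) → rotate → (-5.02315,-0.13417) → ×s → (-5.13547,-0.13717) → (-5.14,-0.14)
v2: (-4.5,-1.5) → rotate → (-4.59738,-1.16796) → ×s → (-4.70018,-1.19408) → (-4.70,-1.19)
v3: (4,-3.5) → rotate → (3.73421,-3.78229) → ×s → (3.81771,-3.86686) → (3.82,-3.87)
v4: (4.5,0) → rotate → (4.48803,-0.32805) → ×s → (4.58838,-0.33538) → (4.59,-0.34)

Cross-section at z=1.75: (-5.14,-0.14) (-4.70,-1.19) (3.82,-3.87) (4.59,-0.34)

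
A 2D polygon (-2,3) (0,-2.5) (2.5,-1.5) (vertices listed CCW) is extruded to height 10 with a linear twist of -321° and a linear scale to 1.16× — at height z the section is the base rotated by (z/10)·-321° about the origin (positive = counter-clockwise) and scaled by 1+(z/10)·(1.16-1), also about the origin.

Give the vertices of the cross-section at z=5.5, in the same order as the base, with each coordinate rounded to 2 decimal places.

Cross-section at z=5.5: (2.37,-3.13) (-0.16,2.72) (-2.81,1.47)

t = z/height = 5.5/10 = 0.55
s = 1 + (scale-1)·z/height = 1 + (1.16-1)·5.5/10 = 1.088000
θ = twist·z/height = -321°·5.5/10 = -176.5500° = -3.081379 rad
cos θ = -0.998188, sin θ = -0.060177 (intermediates below are computed at full precision and shown rounded to 5 d.p.)
v1: (-2,3) → rotate → (2.17691,-2.87421) → ×s → (2.36848,-3.12714) → (2.37,-3.13)
v2: (0,-2.5) → rotate → (-0.15044,2.49547) → ×s → (-0.16368,2.71507) → (-0.16,2.72)
v3: (2.5,-1.5) → rotate → (-2.58574,1.34684) → ×s → (-2.81328,1.46536) → (-2.81,1.47)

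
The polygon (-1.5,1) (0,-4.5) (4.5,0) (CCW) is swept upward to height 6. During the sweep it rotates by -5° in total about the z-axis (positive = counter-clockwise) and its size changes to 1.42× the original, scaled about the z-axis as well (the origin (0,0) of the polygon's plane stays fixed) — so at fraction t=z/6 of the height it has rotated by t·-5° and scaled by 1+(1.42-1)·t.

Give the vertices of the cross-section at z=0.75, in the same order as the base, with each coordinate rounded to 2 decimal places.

Cross-section at z=0.75: (-1.57,1.07) (-0.05,-4.74) (4.74,-0.05)

t = z/height = 0.75/6 = 0.125
s = 1 + (scale-1)·z/height = 1 + (1.42-1)·0.75/6 = 1.052500
θ = twist·z/height = -5°·0.75/6 = -0.6250° = -0.010908 rad
cos θ = 0.999941, sin θ = -0.010908 (intermediates below are computed at full precision and shown rounded to 5 d.p.)
v1: (-1.5,1) → rotate → (-1.48900,1.01630) → ×s → (-1.56718,1.06966) → (-1.57,1.07)
v2: (0,-4.5) → rotate → (-0.04909,-4.49973) → ×s → (-0.05166,-4.73597) → (-0.05,-4.74)
v3: (4.5,0) → rotate → (4.49973,-0.04909) → ×s → (4.73597,-0.05166) → (4.74,-0.05)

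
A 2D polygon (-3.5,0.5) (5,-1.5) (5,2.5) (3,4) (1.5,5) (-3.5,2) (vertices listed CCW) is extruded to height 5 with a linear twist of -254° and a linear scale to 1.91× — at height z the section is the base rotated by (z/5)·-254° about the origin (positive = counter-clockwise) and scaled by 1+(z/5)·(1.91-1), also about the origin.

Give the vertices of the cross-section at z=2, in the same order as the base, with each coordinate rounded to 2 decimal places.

t = z/height = 2/5 = 0.4
s = 1 + (scale-1)·z/height = 1 + (1.91-1)·2/5 = 1.364000
θ = twist·z/height = -254°·2/5 = -101.6000° = -1.773255 rad
cos θ = -0.201078, sin θ = -0.979575 (intermediates below are computed at full precision and shown rounded to 5 d.p.)
v1: (-3.5,0.5) → rotate → (1.19356,3.32797) → ×s → (1.62802,4.53936) → (1.63,4.54)
v2: (5,-1.5) → rotate → (-2.47475,-4.59626) → ×s → (-3.37556,-6.26930) → (-3.38,-6.27)
v3: (5,2.5) → rotate → (1.44355,-5.40057) → ×s → (1.96900,-7.36638) → (1.97,-7.37)
v4: (3,4) → rotate → (3.31507,-3.74304) → ×s → (4.52175,-5.10550) → (4.52,-5.11)
v5: (1.5,5) → rotate → (4.59626,-2.47475) → ×s → (6.26930,-3.37556) → (6.27,-3.38)
v6: (-3.5,2) → rotate → (2.66292,3.02636) → ×s → (3.63223,4.12795) → (3.63,4.13)

Cross-section at z=2: (1.63,4.54) (-3.38,-6.27) (1.97,-7.37) (4.52,-5.11) (6.27,-3.38) (3.63,4.13)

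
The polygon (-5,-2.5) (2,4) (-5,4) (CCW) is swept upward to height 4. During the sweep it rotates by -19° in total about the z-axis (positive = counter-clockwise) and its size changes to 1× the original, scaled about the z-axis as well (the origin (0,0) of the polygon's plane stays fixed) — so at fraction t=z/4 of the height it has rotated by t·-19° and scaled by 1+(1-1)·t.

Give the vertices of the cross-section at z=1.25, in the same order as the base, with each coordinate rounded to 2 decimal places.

t = z/height = 1.25/4 = 0.3125
s = 1 + (scale-1)·z/height = 1 + (1-1)·1.25/4 = 1.000000
θ = twist·z/height = -19°·1.25/4 = -5.9375° = -0.103629 rad
cos θ = 0.994635, sin θ = -0.103444 (intermediates below are computed at full precision and shown rounded to 5 d.p.)
v1: (-5,-2.5) → rotate → (-5.23179,-1.96937) → ×s → (-5.23179,-1.96937) → (-5.23,-1.97)
v2: (2,4) → rotate → (2.40304,3.77165) → ×s → (2.40304,3.77165) → (2.40,3.77)
v3: (-5,4) → rotate → (-4.55940,4.49576) → ×s → (-4.55940,4.49576) → (-4.56,4.50)

Cross-section at z=1.25: (-5.23,-1.97) (2.40,3.77) (-4.56,4.50)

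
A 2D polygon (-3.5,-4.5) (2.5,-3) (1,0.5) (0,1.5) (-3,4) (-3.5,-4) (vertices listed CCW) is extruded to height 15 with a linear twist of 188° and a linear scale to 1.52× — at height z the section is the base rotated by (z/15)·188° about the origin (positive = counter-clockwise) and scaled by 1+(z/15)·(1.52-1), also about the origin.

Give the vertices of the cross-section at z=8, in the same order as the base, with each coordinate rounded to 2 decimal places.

Cross-section at z=8: (6.45,-3.37) (3.20,3.83) (-0.86,1.14) (-1.89,-0.34) (-4.34,-4.68) (5.82,-3.49)

t = z/height = 8/15 = 0.533333
s = 1 + (scale-1)·z/height = 1 + (1.52-1)·8/15 = 1.277333
θ = twist·z/height = 188°·8/15 = 100.2667° = 1.749983 rad
cos θ = -0.178230, sin θ = 0.983989 (intermediates below are computed at full precision and shown rounded to 5 d.p.)
v1: (-3.5,-4.5) → rotate → (5.05175,-2.64193) → ×s → (6.45277,-3.37462) → (6.45,-3.37)
v2: (2.5,-3) → rotate → (2.50639,2.99466) → ×s → (3.20150,3.82518) → (3.20,3.83)
v3: (1,0.5) → rotate → (-0.67022,0.89487) → ×s → (-0.85610,1.14305) → (-0.86,1.14)
v4: (0,1.5) → rotate → (-1.47598,-0.26734) → ×s → (-1.88532,-0.34149) → (-1.89,-0.34)
v5: (-3,4) → rotate → (-3.40127,-3.66489) → ×s → (-4.34455,-4.68128) → (-4.34,-4.68)
v6: (-3.5,-4) → rotate → (4.55976,-2.73104) → ×s → (5.82433,-3.48845) → (5.82,-3.49)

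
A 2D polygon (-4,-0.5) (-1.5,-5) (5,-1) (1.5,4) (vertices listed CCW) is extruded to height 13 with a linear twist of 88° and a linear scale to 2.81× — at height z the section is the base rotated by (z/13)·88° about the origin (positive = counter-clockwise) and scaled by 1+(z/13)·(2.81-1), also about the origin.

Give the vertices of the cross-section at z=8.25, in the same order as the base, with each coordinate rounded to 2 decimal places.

t = z/height = 8.25/13 = 0.634615
s = 1 + (scale-1)·z/height = 1 + (2.81-1)·8.25/13 = 2.148654
θ = twist·z/height = 88°·8.25/13 = 55.8462° = 0.974699 rad
cos θ = 0.561417, sin θ = 0.827533 (intermediates below are computed at full precision and shown rounded to 5 d.p.)
v1: (-4,-0.5) → rotate → (-1.83190,-3.59084) → ×s → (-3.93612,-7.71547) → (-3.94,-7.72)
v2: (-1.5,-5) → rotate → (3.29554,-4.04838) → ×s → (7.08097,-8.69858) → (7.08,-8.70)
v3: (5,-1) → rotate → (3.63462,3.57625) → ×s → (7.80954,7.68412) → (7.81,7.68)
v4: (1.5,4) → rotate → (-2.46801,3.48697) → ×s → (-5.30289,7.49229) → (-5.30,7.49)

Cross-section at z=8.25: (-3.94,-7.72) (7.08,-8.70) (7.81,7.68) (-5.30,7.49)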